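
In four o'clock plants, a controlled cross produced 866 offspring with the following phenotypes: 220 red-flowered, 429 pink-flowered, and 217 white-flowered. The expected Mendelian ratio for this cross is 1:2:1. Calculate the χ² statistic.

0.095

The 1:2:1 ratio has 4 parts, so with N = 866 the expected counts are:
  red-flowered: 866 × 1/4 = 216.5
  pink-flowered: 866 × 2/4 = 433
  white-flowered: 866 × 1/4 = 216.5
χ² = Σ (O − E)² / E
  red-flowered: (220 − 216.5)² / 216.5 = 0.0566
  pink-flowered: (429 − 433)² / 433 = 0.0370
  white-flowered: (217 − 216.5)² / 216.5 = 0.0012
χ² = 0.0566 + 0.0370 + 0.0012 = 0.0948 ≈ 0.095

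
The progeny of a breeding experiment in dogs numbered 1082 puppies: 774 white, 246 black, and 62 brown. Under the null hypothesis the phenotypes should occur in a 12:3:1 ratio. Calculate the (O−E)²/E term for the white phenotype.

1.733

Total ratio parts = 16. Expected numbers out of 1082:
  white: 1082 × 12/16 = 811.5
  black: 1082 × 3/16 = 202.875
  brown: 1082 × 1/16 = 67.625
Contribution of white: (774 − 811.5)² / 811.5 = 1.7329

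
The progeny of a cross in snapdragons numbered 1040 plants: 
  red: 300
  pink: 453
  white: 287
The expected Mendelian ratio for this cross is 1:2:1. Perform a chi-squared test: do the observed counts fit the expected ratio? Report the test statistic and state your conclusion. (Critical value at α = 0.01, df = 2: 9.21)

Under the 1:2:1 hypothesis (Σ ratio = 4, N = 1040):
  red: 1040 × 1/4 = 260
  pink: 1040 × 2/4 = 520
  white: 1040 × 1/4 = 260
χ² = Σ (O − E)² / E
  red: (300 − 260)² / 260 = 6.1538
  pink: (453 − 520)² / 520 = 8.6327
  white: (287 − 260)² / 260 = 2.8038
χ² = 6.1538 + 8.6327 + 2.8038 = 17.5903 ≈ 17.590
Degrees of freedom = 3 − 1 = 2; critical value at α = 0.01 is 9.21.
Since 17.590 > 9.21, we reject the null hypothesis — the data do not fit the 1:2:1 ratio.

17.590; not consistent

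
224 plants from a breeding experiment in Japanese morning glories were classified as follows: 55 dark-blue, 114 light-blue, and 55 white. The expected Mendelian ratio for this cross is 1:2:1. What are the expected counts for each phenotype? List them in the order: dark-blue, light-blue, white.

56, 112, 56

Expected counts for N = 224 under a 1:2:1 ratio (total parts = 4):
  dark-blue: 224 × 1/4 = 56
  light-blue: 224 × 2/4 = 112
  white: 224 × 1/4 = 56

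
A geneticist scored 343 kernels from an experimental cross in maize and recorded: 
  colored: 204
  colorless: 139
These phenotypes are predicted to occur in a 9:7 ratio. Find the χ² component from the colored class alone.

Total ratio parts = 16. Expected numbers out of 343:
  colored: 343 × 9/16 = 192.9375
  colorless: 343 × 7/16 = 150.0625
Contribution of colored: (204 − 192.9375)² / 192.9375 = 0.6343

0.634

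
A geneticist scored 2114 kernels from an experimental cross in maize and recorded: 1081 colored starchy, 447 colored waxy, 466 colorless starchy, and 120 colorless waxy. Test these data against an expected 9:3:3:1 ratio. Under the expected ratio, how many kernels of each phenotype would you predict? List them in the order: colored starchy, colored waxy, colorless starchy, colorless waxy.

Expected counts for N = 2114 under a 9:3:3:1 ratio (total parts = 16):
  colored starchy: 2114 × 9/16 = 1189.125
  colored waxy: 2114 × 3/16 = 396.375
  colorless starchy: 2114 × 3/16 = 396.375
  colorless waxy: 2114 × 1/16 = 132.125

1189.125, 396.375, 396.375, 132.125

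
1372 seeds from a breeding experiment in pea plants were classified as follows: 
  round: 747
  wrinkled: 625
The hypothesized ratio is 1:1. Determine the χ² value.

Total ratio parts = 2. Expected numbers out of 1372:
  round: 1372 × 1/2 = 686
  wrinkled: 1372 × 1/2 = 686
χ² = Σ (O − E)² / E
  round: (747 − 686)² / 686 = 5.4242
  wrinkled: (625 − 686)² / 686 = 5.4242
χ² = 5.4242 + 5.4242 = 10.8484 ≈ 10.848

10.848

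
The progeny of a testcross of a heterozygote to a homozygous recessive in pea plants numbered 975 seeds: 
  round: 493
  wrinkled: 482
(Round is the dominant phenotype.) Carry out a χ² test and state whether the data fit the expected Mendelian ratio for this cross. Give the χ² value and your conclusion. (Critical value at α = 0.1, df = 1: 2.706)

0.124; consistent

A testcross of a heterozygote (Aa × aa) gives a 1:1 phenotypic ratio.
The 1:1 ratio has 2 parts, so with N = 975 the expected counts are:
  round: 975 × 1/2 = 487.5
  wrinkled: 975 × 1/2 = 487.5
χ² = Σ (O − E)² / E
  round: (493 − 487.5)² / 487.5 = 0.0621
  wrinkled: (482 − 487.5)² / 487.5 = 0.0621
χ² = 0.0621 + 0.0621 = 0.1242 ≈ 0.124
Degrees of freedom = 2 − 1 = 1; critical value at α = 0.1 is 2.706.
Since 0.124 < 2.706, we fail to reject the null hypothesis — the data are consistent with the 1:1 ratio.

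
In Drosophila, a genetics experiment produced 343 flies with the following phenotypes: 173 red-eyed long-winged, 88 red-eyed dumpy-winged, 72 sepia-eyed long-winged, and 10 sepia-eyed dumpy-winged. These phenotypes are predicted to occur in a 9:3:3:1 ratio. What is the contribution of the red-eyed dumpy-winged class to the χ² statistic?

8.725

Total ratio parts = 16. Expected numbers out of 343:
  red-eyed long-winged: 343 × 9/16 = 192.9375
  red-eyed dumpy-winged: 343 × 3/16 = 64.3125
  sepia-eyed long-winged: 343 × 3/16 = 64.3125
  sepia-eyed dumpy-winged: 343 × 1/16 = 21.4375
Contribution of red-eyed dumpy-winged: (88 − 64.3125)² / 64.3125 = 8.7246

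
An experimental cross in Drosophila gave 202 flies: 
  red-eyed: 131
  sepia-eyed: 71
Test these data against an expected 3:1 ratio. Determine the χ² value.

Under the 3:1 hypothesis (Σ ratio = 4, N = 202):
  red-eyed: 202 × 3/4 = 151.5
  sepia-eyed: 202 × 1/4 = 50.5
χ² = Σ (O − E)² / E
  red-eyed: (131 − 151.5)² / 151.5 = 2.7739
  sepia-eyed: (71 − 50.5)² / 50.5 = 8.3218
χ² = 2.7739 + 8.3218 = 11.0957 ≈ 11.096

11.096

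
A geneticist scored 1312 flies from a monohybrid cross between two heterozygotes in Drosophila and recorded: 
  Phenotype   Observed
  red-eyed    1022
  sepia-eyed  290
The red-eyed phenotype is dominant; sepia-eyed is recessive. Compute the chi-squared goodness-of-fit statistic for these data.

5.870

For a monohybrid cross between heterozygotes with complete dominance, the expected phenotypic ratio is 3:1.
Expected counts for N = 1312 under a 3:1 ratio (total parts = 4):
  red-eyed: 1312 × 3/4 = 984
  sepia-eyed: 1312 × 1/4 = 328
χ² = Σ (O − E)² / E
  red-eyed: (1022 − 984)² / 984 = 1.4675
  sepia-eyed: (290 − 328)² / 328 = 4.4024
χ² = 1.4675 + 4.4024 = 5.8699 ≈ 5.870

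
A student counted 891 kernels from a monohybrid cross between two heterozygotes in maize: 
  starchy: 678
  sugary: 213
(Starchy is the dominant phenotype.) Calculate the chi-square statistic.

0.569

For a monohybrid cross between heterozygotes with complete dominance, the expected phenotypic ratio is 3:1.
Under the 3:1 hypothesis (Σ ratio = 4, N = 891):
  starchy: 891 × 3/4 = 668.25
  sugary: 891 × 1/4 = 222.75
χ² = Σ (O − E)² / E
  starchy: (678 − 668.25)² / 668.25 = 0.1423
  sugary: (213 − 222.75)² / 222.75 = 0.4268
χ² = 0.1423 + 0.4268 = 0.5691 ≈ 0.569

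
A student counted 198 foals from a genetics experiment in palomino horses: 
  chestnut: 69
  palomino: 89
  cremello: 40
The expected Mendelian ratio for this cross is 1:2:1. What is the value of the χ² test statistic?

Total ratio parts = 4. Expected numbers out of 198:
  chestnut: 198 × 1/4 = 49.5
  palomino: 198 × 2/4 = 99
  cremello: 198 × 1/4 = 49.5
χ² = Σ (O − E)² / E
  chestnut: (69 − 49.5)² / 49.5 = 7.6818
  palomino: (89 − 99)² / 99 = 1.0101
  cremello: (40 − 49.5)² / 49.5 = 1.8232
χ² = 7.6818 + 1.0101 + 1.8232 = 10.5151 ≈ 10.515

10.515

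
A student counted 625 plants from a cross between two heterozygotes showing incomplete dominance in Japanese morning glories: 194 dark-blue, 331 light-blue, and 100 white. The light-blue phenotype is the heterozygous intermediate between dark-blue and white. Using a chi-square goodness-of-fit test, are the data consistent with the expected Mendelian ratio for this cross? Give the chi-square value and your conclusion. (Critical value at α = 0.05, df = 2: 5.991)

30.466; not consistent

With incomplete dominance, a heterozygote × heterozygote cross gives a 1:2:1 phenotypic ratio.
Total ratio parts = 4. Expected numbers out of 625:
  dark-blue: 625 × 1/4 = 156.25
  light-blue: 625 × 2/4 = 312.5
  white: 625 × 1/4 = 156.25
χ² = Σ (O − E)² / E
  dark-blue: (194 − 156.25)² / 156.25 = 9.1204
  light-blue: (331 − 312.5)² / 312.5 = 1.0952
  white: (100 − 156.25)² / 156.25 = 20.2500
χ² = 9.1204 + 1.0952 + 20.2500 = 30.4656 ≈ 30.466
Degrees of freedom = 3 − 1 = 2; critical value at α = 0.05 is 5.991.
Since 30.466 > 5.991, we reject the null hypothesis — the data do not fit the 1:2:1 ratio.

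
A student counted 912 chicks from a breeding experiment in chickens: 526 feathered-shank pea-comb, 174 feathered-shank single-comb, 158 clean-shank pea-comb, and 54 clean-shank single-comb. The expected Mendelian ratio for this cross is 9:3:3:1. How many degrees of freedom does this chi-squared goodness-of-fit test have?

3

A goodness-of-fit test with 4 phenotype classes has df = 4 − 1 = 3.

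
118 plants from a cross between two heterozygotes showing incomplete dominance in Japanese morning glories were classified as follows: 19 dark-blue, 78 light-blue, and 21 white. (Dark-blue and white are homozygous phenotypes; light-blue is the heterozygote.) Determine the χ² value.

With incomplete dominance, a heterozygote × heterozygote cross gives a 1:2:1 phenotypic ratio.
Under the 1:2:1 hypothesis (Σ ratio = 4, N = 118):
  dark-blue: 118 × 1/4 = 29.5
  light-blue: 118 × 2/4 = 59
  white: 118 × 1/4 = 29.5
χ² = Σ (O − E)² / E
  dark-blue: (19 − 29.5)² / 29.5 = 3.7373
  light-blue: (78 − 59)² / 59 = 6.1186
  white: (21 − 29.5)² / 29.5 = 2.4492
χ² = 3.7373 + 6.1186 + 2.4492 = 12.3051 ≈ 12.305

12.305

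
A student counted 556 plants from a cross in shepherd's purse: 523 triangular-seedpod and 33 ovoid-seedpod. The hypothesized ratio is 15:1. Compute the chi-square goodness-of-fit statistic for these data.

Total ratio parts = 16. Expected numbers out of 556:
  triangular-seedpod: 556 × 15/16 = 521.25
  ovoid-seedpod: 556 × 1/16 = 34.75
χ² = Σ (O − E)² / E
  triangular-seedpod: (523 − 521.25)² / 521.25 = 0.0059
  ovoid-seedpod: (33 − 34.75)² / 34.75 = 0.0881
χ² = 0.0059 + 0.0881 = 0.094

0.094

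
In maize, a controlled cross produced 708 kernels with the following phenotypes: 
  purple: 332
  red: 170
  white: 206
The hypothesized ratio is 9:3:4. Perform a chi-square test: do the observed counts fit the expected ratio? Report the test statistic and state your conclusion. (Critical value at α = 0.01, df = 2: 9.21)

Under the 9:3:4 hypothesis (Σ ratio = 16, N = 708):
  purple: 708 × 9/16 = 398.25
  red: 708 × 3/16 = 132.75
  white: 708 × 4/16 = 177
χ² = Σ (O − E)² / E
  purple: (332 − 398.25)² / 398.25 = 11.0209
  red: (170 − 132.75)² / 132.75 = 10.4524
  white: (206 − 177)² / 177 = 4.7514
χ² = 11.0209 + 10.4524 + 4.7514 = 26.2247 ≈ 26.225
Degrees of freedom = 3 − 1 = 2; critical value at α = 0.01 is 9.21.
Since 26.225 > 9.21, we reject the null hypothesis — the data do not fit the 9:3:4 ratio.

26.225; not consistent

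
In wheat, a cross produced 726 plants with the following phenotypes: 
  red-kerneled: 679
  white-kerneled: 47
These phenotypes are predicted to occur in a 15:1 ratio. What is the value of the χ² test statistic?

0.062

Under the 15:1 hypothesis (Σ ratio = 16, N = 726):
  red-kerneled: 726 × 15/16 = 680.625
  white-kerneled: 726 × 1/16 = 45.375
χ² = Σ (O − E)² / E
  red-kerneled: (679 − 680.625)² / 680.625 = 0.0039
  white-kerneled: (47 − 45.375)² / 45.375 = 0.0582
χ² = 0.0039 + 0.0582 = 0.0621 ≈ 0.062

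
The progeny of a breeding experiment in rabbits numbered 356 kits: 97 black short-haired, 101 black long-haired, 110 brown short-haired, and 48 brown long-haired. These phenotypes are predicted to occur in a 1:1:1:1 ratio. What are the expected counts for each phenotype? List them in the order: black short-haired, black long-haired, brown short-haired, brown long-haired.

89, 89, 89, 89

Under the 1:1:1:1 hypothesis (Σ ratio = 4, N = 356):
  black short-haired: 356 × 1/4 = 89
  black long-haired: 356 × 1/4 = 89
  brown short-haired: 356 × 1/4 = 89
  brown long-haired: 356 × 1/4 = 89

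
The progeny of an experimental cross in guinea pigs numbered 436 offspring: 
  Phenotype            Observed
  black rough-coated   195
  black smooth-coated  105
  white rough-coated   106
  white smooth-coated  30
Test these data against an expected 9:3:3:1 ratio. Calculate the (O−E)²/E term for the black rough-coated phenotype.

Expected counts for N = 436 under a 9:3:3:1 ratio (total parts = 16):
  black rough-coated: 436 × 9/16 = 245.25
  black smooth-coated: 436 × 3/16 = 81.75
  white rough-coated: 436 × 3/16 = 81.75
  white smooth-coated: 436 × 1/16 = 27.25
Contribution of black rough-coated: (195 − 245.25)² / 245.25 = 10.2959

10.296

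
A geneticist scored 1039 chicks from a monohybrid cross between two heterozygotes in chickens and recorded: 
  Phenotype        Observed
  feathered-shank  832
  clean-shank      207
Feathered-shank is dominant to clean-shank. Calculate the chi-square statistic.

For a monohybrid cross between heterozygotes with complete dominance, the expected phenotypic ratio is 3:1.
Total ratio parts = 4. Expected numbers out of 1039:
  feathered-shank: 1039 × 3/4 = 779.25
  clean-shank: 1039 × 1/4 = 259.75
χ² = Σ (O − E)² / E
  feathered-shank: (832 − 779.25)² / 779.25 = 3.5708
  clean-shank: (207 − 259.75)² / 259.75 = 10.7125
χ² = 3.5708 + 10.7125 = 14.2833 ≈ 14.283

14.283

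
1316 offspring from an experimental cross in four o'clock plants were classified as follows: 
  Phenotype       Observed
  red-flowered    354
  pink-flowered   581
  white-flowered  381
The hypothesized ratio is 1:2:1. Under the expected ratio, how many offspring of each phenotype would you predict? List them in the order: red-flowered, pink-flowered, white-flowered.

Expected counts for N = 1316 under a 1:2:1 ratio (total parts = 4):
  red-flowered: 1316 × 1/4 = 329
  pink-flowered: 1316 × 2/4 = 658
  white-flowered: 1316 × 1/4 = 329

329, 658, 329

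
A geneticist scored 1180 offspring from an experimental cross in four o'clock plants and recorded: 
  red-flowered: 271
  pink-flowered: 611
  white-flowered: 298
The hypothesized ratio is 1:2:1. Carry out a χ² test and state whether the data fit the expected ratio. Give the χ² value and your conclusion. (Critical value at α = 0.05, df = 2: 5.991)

Expected counts for N = 1180 under a 1:2:1 ratio (total parts = 4):
  red-flowered: 1180 × 1/4 = 295
  pink-flowered: 1180 × 2/4 = 590
  white-flowered: 1180 × 1/4 = 295
χ² = Σ (O − E)² / E
  red-flowered: (271 − 295)² / 295 = 1.9525
  pink-flowered: (611 − 590)² / 590 = 0.7475
  white-flowered: (298 − 295)² / 295 = 0.0305
χ² = 1.9525 + 0.7475 + 0.0305 = 2.7305 ≈ 2.731
Degrees of freedom = 3 − 1 = 2; critical value at α = 0.05 is 5.991.
Since 2.731 < 5.991, we fail to reject the null hypothesis — the data are consistent with the 1:2:1 ratio.

2.731; consistent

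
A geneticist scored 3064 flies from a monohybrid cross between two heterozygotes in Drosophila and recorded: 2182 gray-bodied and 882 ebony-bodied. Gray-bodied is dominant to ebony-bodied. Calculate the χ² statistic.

23.422

For a monohybrid cross between heterozygotes with complete dominance, the expected phenotypic ratio is 3:1.
The 3:1 ratio has 4 parts, so with N = 3064 the expected counts are:
  gray-bodied: 3064 × 3/4 = 2298
  ebony-bodied: 3064 × 1/4 = 766
χ² = Σ (O − E)² / E
  gray-bodied: (2182 − 2298)² / 2298 = 5.8555
  ebony-bodied: (882 − 766)² / 766 = 17.5666
χ² = 5.8555 + 17.5666 = 23.4221 ≈ 23.422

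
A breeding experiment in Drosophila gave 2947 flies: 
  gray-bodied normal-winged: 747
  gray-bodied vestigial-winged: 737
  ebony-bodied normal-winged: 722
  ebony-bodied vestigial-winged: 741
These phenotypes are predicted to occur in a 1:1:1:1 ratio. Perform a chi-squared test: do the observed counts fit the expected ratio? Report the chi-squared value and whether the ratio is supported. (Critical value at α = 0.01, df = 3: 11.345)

0.463; consistent

The 1:1:1:1 ratio has 4 parts, so with N = 2947 the expected counts are:
  gray-bodied normal-winged: 2947 × 1/4 = 736.75
  gray-bodied vestigial-winged: 2947 × 1/4 = 736.75
  ebony-bodied normal-winged: 2947 × 1/4 = 736.75
  ebony-bodied vestigial-winged: 2947 × 1/4 = 736.75
χ² = Σ (O − E)² / E
  gray-bodied normal-winged: (747 − 736.75)² / 736.75 = 0.1426
  gray-bodied vestigial-winged: (737 − 736.75)² / 736.75 = 0.0001
  ebony-bodied normal-winged: (722 − 736.75)² / 736.75 = 0.2953
  ebony-bodied vestigial-winged: (741 − 736.75)² / 736.75 = 0.0245
χ² = 0.1426 + 0.0001 + 0.2953 + 0.0245 = 0.4625 ≈ 0.463
Degrees of freedom = 4 − 1 = 3; critical value at α = 0.01 is 11.345.
Since 0.463 < 11.345, we fail to reject the null hypothesis — the data are consistent with the 1:1:1:1 ratio.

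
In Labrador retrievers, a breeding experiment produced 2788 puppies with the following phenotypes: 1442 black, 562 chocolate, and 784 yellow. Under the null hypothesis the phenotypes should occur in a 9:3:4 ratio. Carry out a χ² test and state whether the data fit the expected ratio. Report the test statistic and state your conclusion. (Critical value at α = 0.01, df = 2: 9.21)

23.970; not consistent

Under the 9:3:4 hypothesis (Σ ratio = 16, N = 2788):
  black: 2788 × 9/16 = 1568.25
  chocolate: 2788 × 3/16 = 522.75
  yellow: 2788 × 4/16 = 697
χ² = Σ (O − E)² / E
  black: (1442 − 1568.25)² / 1568.25 = 10.1636
  chocolate: (562 − 522.75)² / 522.75 = 2.9470
  yellow: (784 − 697)² / 697 = 10.8594
χ² = 10.1636 + 2.9470 + 10.8594 = 23.970
Degrees of freedom = 3 − 1 = 2; critical value at α = 0.01 is 9.21.
Since 23.970 > 9.21, we reject the null hypothesis — the data do not fit the 9:3:4 ratio.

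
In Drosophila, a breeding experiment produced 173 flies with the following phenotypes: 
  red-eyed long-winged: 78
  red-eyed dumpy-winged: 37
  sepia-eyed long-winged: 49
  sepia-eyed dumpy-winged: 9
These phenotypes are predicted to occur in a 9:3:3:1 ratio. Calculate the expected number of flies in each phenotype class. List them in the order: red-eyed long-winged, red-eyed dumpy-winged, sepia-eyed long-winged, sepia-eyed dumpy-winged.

97.3125, 32.4375, 32.4375, 10.8125

Expected counts for N = 173 under a 9:3:3:1 ratio (total parts = 16):
  red-eyed long-winged: 173 × 9/16 = 97.3125
  red-eyed dumpy-winged: 173 × 3/16 = 32.4375
  sepia-eyed long-winged: 173 × 3/16 = 32.4375
  sepia-eyed dumpy-winged: 173 × 1/16 = 10.8125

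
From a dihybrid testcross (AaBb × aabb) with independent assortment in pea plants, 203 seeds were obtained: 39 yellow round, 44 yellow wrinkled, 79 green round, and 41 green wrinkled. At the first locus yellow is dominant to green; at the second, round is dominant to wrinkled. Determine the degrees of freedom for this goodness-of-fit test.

A dihybrid testcross with independent assortment gives a 1:1:1:1 ratio.
A goodness-of-fit test with 4 phenotype classes has df = 4 − 1 = 3.

3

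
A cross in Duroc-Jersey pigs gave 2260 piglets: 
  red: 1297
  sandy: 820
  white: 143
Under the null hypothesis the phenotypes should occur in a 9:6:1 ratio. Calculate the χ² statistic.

1.436

The 9:6:1 ratio has 16 parts, so with N = 2260 the expected counts are:
  red: 2260 × 9/16 = 1271.25
  sandy: 2260 × 6/16 = 847.5
  white: 2260 × 1/16 = 141.25
χ² = Σ (O − E)² / E
  red: (1297 − 1271.25)² / 1271.25 = 0.5216
  sandy: (820 − 847.5)² / 847.5 = 0.8923
  white: (143 − 141.25)² / 141.25 = 0.0217
χ² = 0.5216 + 0.8923 + 0.0217 = 1.4356 ≈ 1.436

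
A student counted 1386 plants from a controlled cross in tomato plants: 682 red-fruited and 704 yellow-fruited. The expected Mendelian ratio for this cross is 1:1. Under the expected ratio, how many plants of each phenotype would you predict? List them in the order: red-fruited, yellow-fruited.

Total ratio parts = 2. Expected numbers out of 1386:
  red-fruited: 1386 × 1/2 = 693
  yellow-fruited: 1386 × 1/2 = 693

693, 693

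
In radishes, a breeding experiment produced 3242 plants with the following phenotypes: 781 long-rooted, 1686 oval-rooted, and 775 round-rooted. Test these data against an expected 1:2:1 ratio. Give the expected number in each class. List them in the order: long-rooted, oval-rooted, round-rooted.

Under the 1:2:1 hypothesis (Σ ratio = 4, N = 3242):
  long-rooted: 3242 × 1/4 = 810.5
  oval-rooted: 3242 × 2/4 = 1621
  round-rooted: 3242 × 1/4 = 810.5

810.5, 1621, 810.5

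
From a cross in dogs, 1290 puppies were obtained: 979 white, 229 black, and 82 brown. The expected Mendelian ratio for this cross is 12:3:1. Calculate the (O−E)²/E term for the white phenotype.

0.137

Total ratio parts = 16. Expected numbers out of 1290:
  white: 1290 × 12/16 = 967.5
  black: 1290 × 3/16 = 241.875
  brown: 1290 × 1/16 = 80.625
Contribution of white: (979 − 967.5)² / 967.5 = 0.1367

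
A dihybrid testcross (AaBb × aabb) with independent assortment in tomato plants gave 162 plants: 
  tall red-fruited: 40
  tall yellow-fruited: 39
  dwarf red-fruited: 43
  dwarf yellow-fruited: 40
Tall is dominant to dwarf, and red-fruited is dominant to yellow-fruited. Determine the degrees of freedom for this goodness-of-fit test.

3

A dihybrid testcross with independent assortment gives a 1:1:1:1 ratio.
A goodness-of-fit test with 4 phenotype classes has df = 4 − 1 = 3.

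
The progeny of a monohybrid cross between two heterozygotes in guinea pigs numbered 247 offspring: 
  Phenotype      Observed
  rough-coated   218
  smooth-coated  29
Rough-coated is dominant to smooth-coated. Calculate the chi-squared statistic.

23.159

For a monohybrid cross between heterozygotes with complete dominance, the expected phenotypic ratio is 3:1.
Total ratio parts = 4. Expected numbers out of 247:
  rough-coated: 247 × 3/4 = 185.25
  smooth-coated: 247 × 1/4 = 61.75
χ² = Σ (O − E)² / E
  rough-coated: (218 − 185.25)² / 185.25 = 5.7898
  smooth-coated: (29 − 61.75)² / 61.75 = 17.3694
χ² = 5.7898 + 17.3694 = 23.1592 ≈ 23.159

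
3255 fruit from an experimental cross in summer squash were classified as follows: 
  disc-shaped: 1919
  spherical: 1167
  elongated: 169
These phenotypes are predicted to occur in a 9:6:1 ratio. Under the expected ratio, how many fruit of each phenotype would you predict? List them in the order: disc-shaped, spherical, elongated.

Expected counts for N = 3255 under a 9:6:1 ratio (total parts = 16):
  disc-shaped: 3255 × 9/16 = 1830.9375
  spherical: 3255 × 6/16 = 1220.625
  elongated: 3255 × 1/16 = 203.4375

1830.9375, 1220.625, 203.4375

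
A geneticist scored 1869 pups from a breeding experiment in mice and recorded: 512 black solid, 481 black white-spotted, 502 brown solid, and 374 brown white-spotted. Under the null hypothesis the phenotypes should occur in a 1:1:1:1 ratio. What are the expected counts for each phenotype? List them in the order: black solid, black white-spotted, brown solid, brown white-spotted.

Expected counts for N = 1869 under a 1:1:1:1 ratio (total parts = 4):
  black solid: 1869 × 1/4 = 467.25
  black white-spotted: 1869 × 1/4 = 467.25
  brown solid: 1869 × 1/4 = 467.25
  brown white-spotted: 1869 × 1/4 = 467.25

467.25, 467.25, 467.25, 467.25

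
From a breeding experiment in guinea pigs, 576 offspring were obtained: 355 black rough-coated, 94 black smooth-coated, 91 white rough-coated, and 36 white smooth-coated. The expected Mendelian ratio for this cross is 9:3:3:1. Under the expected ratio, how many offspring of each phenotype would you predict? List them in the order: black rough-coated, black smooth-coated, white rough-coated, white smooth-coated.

324, 108, 108, 36

The 9:3:3:1 ratio has 16 parts, so with N = 576 the expected counts are:
  black rough-coated: 576 × 9/16 = 324
  black smooth-coated: 576 × 3/16 = 108
  white rough-coated: 576 × 3/16 = 108
  white smooth-coated: 576 × 1/16 = 36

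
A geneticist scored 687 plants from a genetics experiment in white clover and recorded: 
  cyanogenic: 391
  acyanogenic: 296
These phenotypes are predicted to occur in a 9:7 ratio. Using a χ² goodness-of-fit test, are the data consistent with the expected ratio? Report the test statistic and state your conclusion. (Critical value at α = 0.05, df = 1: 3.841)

Under the 9:7 hypothesis (Σ ratio = 16, N = 687):
  cyanogenic: 687 × 9/16 = 386.4375
  acyanogenic: 687 × 7/16 = 300.5625
χ² = Σ (O − E)² / E
  cyanogenic: (391 − 386.4375)² / 386.4375 = 0.0539
  acyanogenic: (296 − 300.5625)² / 300.5625 = 0.0693
χ² = 0.0539 + 0.0693 = 0.1232 ≈ 0.123
Degrees of freedom = 2 − 1 = 1; critical value at α = 0.05 is 3.841.
Since 0.123 < 3.841, we fail to reject the null hypothesis — the data are consistent with the 9:7 ratio.

0.123; consistent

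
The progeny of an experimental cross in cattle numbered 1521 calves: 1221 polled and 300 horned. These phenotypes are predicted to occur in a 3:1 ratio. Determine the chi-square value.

Under the 3:1 hypothesis (Σ ratio = 4, N = 1521):
  polled: 1521 × 3/4 = 1140.75
  horned: 1521 × 1/4 = 380.25
χ² = Σ (O − E)² / E
  polled: (1221 − 1140.75)² / 1140.75 = 5.6455
  horned: (300 − 380.25)² / 380.25 = 16.9364
χ² = 5.6455 + 16.9364 = 22.5819 ≈ 22.582

22.582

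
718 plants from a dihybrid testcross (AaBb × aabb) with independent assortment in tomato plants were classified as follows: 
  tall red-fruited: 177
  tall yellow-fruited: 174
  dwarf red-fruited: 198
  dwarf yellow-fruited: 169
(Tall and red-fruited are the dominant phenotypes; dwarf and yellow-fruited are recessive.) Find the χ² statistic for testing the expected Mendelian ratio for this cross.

A dihybrid testcross with independent assortment gives a 1:1:1:1 ratio.
Expected counts for N = 718 under a 1:1:1:1 ratio (total parts = 4):
  tall red-fruited: 718 × 1/4 = 179.5
  tall yellow-fruited: 718 × 1/4 = 179.5
  dwarf red-fruited: 718 × 1/4 = 179.5
  dwarf yellow-fruited: 718 × 1/4 = 179.5
χ² = Σ (O − E)² / E
  tall red-fruited: (177 − 179.5)² / 179.5 = 0.0348
  tall yellow-fruited: (174 − 179.5)² / 179.5 = 0.1685
  dwarf red-fruited: (198 − 179.5)² / 179.5 = 1.9067
  dwarf yellow-fruited: (169 − 179.5)² / 179.5 = 0.6142
χ² = 0.0348 + 0.1685 + 1.9067 + 0.6142 = 2.7242 ≈ 2.724

2.724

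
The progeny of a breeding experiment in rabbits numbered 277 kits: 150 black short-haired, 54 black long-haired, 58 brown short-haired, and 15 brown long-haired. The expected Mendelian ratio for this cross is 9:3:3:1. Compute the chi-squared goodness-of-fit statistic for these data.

Total ratio parts = 16. Expected numbers out of 277:
  black short-haired: 277 × 9/16 = 155.8125
  black long-haired: 277 × 3/16 = 51.9375
  brown short-haired: 277 × 3/16 = 51.9375
  brown long-haired: 277 × 1/16 = 17.3125
χ² = Σ (O − E)² / E
  black short-haired: (150 − 155.8125)² / 155.8125 = 0.2168
  black long-haired: (54 − 51.9375)² / 51.9375 = 0.0819
  brown short-haired: (58 − 51.9375)² / 51.9375 = 0.7077
  brown long-haired: (15 − 17.3125)² / 17.3125 = 0.3089
χ² = 0.2168 + 0.0819 + 0.7077 + 0.3089 = 1.3153 ≈ 1.315

1.315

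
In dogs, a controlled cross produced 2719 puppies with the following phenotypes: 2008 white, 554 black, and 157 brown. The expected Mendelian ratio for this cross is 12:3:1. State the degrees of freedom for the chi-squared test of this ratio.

2

A goodness-of-fit test with 3 phenotype classes has df = 3 − 1 = 2.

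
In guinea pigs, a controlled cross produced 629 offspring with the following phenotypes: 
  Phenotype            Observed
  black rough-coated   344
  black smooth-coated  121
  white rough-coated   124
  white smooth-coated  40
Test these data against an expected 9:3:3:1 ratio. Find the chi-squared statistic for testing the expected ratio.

The 9:3:3:1 ratio has 16 parts, so with N = 629 the expected counts are:
  black rough-coated: 629 × 9/16 = 353.8125
  black smooth-coated: 629 × 3/16 = 117.9375
  white rough-coated: 629 × 3/16 = 117.9375
  white smooth-coated: 629 × 1/16 = 39.3125
χ² = Σ (O − E)² / E
  black rough-coated: (344 − 353.8125)² / 353.8125 = 0.2721
  black smooth-coated: (121 − 117.9375)² / 117.9375 = 0.0795
  white rough-coated: (124 − 117.9375)² / 117.9375 = 0.3116
  white smooth-coated: (40 − 39.3125)² / 39.3125 = 0.0120
χ² = 0.2721 + 0.0795 + 0.3116 + 0.0120 = 0.6752 ≈ 0.675

0.675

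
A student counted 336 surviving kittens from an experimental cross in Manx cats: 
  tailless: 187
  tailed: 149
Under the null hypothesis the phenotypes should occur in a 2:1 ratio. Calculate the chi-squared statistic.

The 2:1 ratio has 3 parts, so with N = 336 the expected counts are:
  tailless: 336 × 2/3 = 224
  tailed: 336 × 1/3 = 112
χ² = Σ (O − E)² / E
  tailless: (187 − 224)² / 224 = 6.1116
  tailed: (149 − 112)² / 112 = 12.2232
χ² = 6.1116 + 12.2232 = 18.3348 ≈ 18.335

18.335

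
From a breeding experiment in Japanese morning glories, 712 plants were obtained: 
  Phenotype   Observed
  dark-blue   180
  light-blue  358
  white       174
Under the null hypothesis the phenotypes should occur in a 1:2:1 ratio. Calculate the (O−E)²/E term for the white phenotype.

0.090

Under the 1:2:1 hypothesis (Σ ratio = 4, N = 712):
  dark-blue: 712 × 1/4 = 178
  light-blue: 712 × 2/4 = 356
  white: 712 × 1/4 = 178
Contribution of white: (174 − 178)² / 178 = 0.0899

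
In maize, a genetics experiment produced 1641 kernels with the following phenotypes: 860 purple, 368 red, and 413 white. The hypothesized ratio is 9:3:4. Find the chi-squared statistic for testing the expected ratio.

Expected counts for N = 1641 under a 9:3:4 ratio (total parts = 16):
  purple: 1641 × 9/16 = 923.0625
  red: 1641 × 3/16 = 307.6875
  white: 1641 × 4/16 = 410.25
χ² = Σ (O − E)² / E
  purple: (860 − 923.0625)² / 923.0625 = 4.3084
  red: (368 − 307.6875)² / 307.6875 = 11.8224
  white: (413 − 410.25)² / 410.25 = 0.0184
χ² = 4.3084 + 11.8224 + 0.0184 = 16.1492 ≈ 16.149

16.149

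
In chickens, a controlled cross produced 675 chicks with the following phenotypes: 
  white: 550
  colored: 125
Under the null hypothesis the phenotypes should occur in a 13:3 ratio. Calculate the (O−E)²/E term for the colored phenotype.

0.019

Expected counts for N = 675 under a 13:3 ratio (total parts = 16):
  white: 675 × 13/16 = 548.4375
  colored: 675 × 3/16 = 126.5625
Contribution of colored: (125 − 126.5625)² / 126.5625 = 0.0193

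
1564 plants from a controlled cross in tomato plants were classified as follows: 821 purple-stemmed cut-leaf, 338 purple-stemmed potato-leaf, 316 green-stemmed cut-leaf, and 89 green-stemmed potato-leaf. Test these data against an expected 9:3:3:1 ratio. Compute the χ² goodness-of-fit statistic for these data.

Total ratio parts = 16. Expected numbers out of 1564:
  purple-stemmed cut-leaf: 1564 × 9/16 = 879.75
  purple-stemmed potato-leaf: 1564 × 3/16 = 293.25
  green-stemmed cut-leaf: 1564 × 3/16 = 293.25
  green-stemmed potato-leaf: 1564 × 1/16 = 97.75
χ² = Σ (O − E)² / E
  purple-stemmed cut-leaf: (821 − 879.75)² / 879.75 = 3.9233
  purple-stemmed potato-leaf: (338 − 293.25)² / 293.25 = 6.8289
  green-stemmed cut-leaf: (316 − 293.25)² / 293.25 = 1.7649
  green-stemmed potato-leaf: (89 − 97.75)² / 97.75 = 0.7832
χ² = 3.9233 + 6.8289 + 1.7649 + 0.7832 = 13.3003 ≈ 13.300

13.300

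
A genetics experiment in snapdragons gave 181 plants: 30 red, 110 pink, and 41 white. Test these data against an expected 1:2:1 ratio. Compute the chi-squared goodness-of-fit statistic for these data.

9.740

Under the 1:2:1 hypothesis (Σ ratio = 4, N = 181):
  red: 181 × 1/4 = 45.25
  pink: 181 × 2/4 = 90.5
  white: 181 × 1/4 = 45.25
χ² = Σ (O − E)² / E
  red: (30 − 45.25)² / 45.25 = 5.1395
  pink: (110 − 90.5)² / 90.5 = 4.2017
  white: (41 − 45.25)² / 45.25 = 0.3992
χ² = 5.1395 + 4.2017 + 0.3992 = 9.7404 ≈ 9.740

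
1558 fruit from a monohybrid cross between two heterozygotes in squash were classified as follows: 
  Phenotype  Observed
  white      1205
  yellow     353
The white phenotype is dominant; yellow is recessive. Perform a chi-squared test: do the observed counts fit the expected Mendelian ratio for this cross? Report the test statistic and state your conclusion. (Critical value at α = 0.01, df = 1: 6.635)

4.561; consistent

For a monohybrid cross between heterozygotes with complete dominance, the expected phenotypic ratio is 3:1.
The 3:1 ratio has 4 parts, so with N = 1558 the expected counts are:
  white: 1558 × 3/4 = 1168.5
  yellow: 1558 × 1/4 = 389.5
χ² = Σ (O − E)² / E
  white: (1205 − 1168.5)² / 1168.5 = 1.1401
  yellow: (353 − 389.5)² / 389.5 = 3.4204
χ² = 1.1401 + 3.4204 = 4.5605 ≈ 4.561
Degrees of freedom = 2 − 1 = 1; critical value at α = 0.01 is 6.635.
Since 4.561 < 6.635, we fail to reject the null hypothesis — the data are consistent with the 3:1 ratio.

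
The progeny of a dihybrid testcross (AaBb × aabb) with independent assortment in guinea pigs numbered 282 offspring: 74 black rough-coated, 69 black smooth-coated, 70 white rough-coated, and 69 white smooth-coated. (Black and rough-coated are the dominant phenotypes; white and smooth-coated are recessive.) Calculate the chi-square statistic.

A dihybrid testcross with independent assortment gives a 1:1:1:1 ratio.
Total ratio parts = 4. Expected numbers out of 282:
  black rough-coated: 282 × 1/4 = 70.5
  black smooth-coated: 282 × 1/4 = 70.5
  white rough-coated: 282 × 1/4 = 70.5
  white smooth-coated: 282 × 1/4 = 70.5
χ² = Σ (O − E)² / E
  black rough-coated: (74 − 70.5)² / 70.5 = 0.1738
  black smooth-coated: (69 − 70.5)² / 70.5 = 0.0319
  white rough-coated: (70 − 70.5)² / 70.5 = 0.0035
  white smooth-coated: (69 − 70.5)² / 70.5 = 0.0319
χ² = 0.1738 + 0.0319 + 0.0035 + 0.0319 = 0.2411 ≈ 0.241

0.241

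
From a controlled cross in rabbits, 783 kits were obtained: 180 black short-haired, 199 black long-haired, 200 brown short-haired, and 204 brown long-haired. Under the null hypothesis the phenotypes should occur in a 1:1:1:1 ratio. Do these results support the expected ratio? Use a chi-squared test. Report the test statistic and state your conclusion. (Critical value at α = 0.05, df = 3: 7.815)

1.761; consistent

The 1:1:1:1 ratio has 4 parts, so with N = 783 the expected counts are:
  black short-haired: 783 × 1/4 = 195.75
  black long-haired: 783 × 1/4 = 195.75
  brown short-haired: 783 × 1/4 = 195.75
  brown long-haired: 783 × 1/4 = 195.75
χ² = Σ (O − E)² / E
  black short-haired: (180 − 195.75)² / 195.75 = 1.2672
  black long-haired: (199 − 195.75)² / 195.75 = 0.0540
  brown short-haired: (200 − 195.75)² / 195.75 = 0.0923
  brown long-haired: (204 − 195.75)² / 195.75 = 0.3477
χ² = 1.2672 + 0.0540 + 0.0923 + 0.3477 = 1.7612 ≈ 1.761
Degrees of freedom = 4 − 1 = 3; critical value at α = 0.05 is 7.815.
Since 1.761 < 7.815, we fail to reject the null hypothesis — the data are consistent with the 1:1:1:1 ratio.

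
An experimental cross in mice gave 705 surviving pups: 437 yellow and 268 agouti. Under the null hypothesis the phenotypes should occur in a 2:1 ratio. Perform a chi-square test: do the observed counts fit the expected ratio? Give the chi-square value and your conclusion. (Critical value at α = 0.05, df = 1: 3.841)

6.951; not consistent

The 2:1 ratio has 3 parts, so with N = 705 the expected counts are:
  yellow: 705 × 2/3 = 470
  agouti: 705 × 1/3 = 235
χ² = Σ (O − E)² / E
  yellow: (437 − 470)² / 470 = 2.3170
  agouti: (268 − 235)² / 235 = 4.6340
χ² = 2.3170 + 4.6340 = 6.951
Degrees of freedom = 2 − 1 = 1; critical value at α = 0.05 is 3.841.
Since 6.951 > 3.841, we reject the null hypothesis — the data do not fit the 2:1 ratio.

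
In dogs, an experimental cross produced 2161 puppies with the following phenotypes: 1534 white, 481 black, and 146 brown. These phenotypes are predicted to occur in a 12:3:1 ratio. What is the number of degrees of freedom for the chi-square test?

A goodness-of-fit test with 3 phenotype classes has df = 3 − 1 = 2.

2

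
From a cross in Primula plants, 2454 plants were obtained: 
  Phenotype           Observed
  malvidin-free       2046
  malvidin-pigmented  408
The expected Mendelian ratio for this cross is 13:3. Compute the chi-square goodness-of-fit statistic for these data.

Under the 13:3 hypothesis (Σ ratio = 16, N = 2454):
  malvidin-free: 2454 × 13/16 = 1993.875
  malvidin-pigmented: 2454 × 3/16 = 460.125
χ² = Σ (O − E)² / E
  malvidin-free: (2046 − 1993.875)² / 1993.875 = 1.3627
  malvidin-pigmented: (408 − 460.125)² / 460.125 = 5.9050
χ² = 1.3627 + 5.9050 = 7.2677 ≈ 7.268

7.268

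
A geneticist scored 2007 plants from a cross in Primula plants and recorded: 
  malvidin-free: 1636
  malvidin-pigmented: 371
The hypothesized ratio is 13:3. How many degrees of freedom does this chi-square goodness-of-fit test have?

1

A goodness-of-fit test with 2 phenotype classes has df = 2 − 1 = 1.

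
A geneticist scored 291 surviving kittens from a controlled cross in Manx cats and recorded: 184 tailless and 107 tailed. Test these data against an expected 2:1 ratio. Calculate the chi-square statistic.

1.546

Under the 2:1 hypothesis (Σ ratio = 3, N = 291):
  tailless: 291 × 2/3 = 194
  tailed: 291 × 1/3 = 97
χ² = Σ (O − E)² / E
  tailless: (184 − 194)² / 194 = 0.5155
  tailed: (107 − 97)² / 97 = 1.0309
χ² = 0.5155 + 1.0309 = 1.5464 ≈ 1.546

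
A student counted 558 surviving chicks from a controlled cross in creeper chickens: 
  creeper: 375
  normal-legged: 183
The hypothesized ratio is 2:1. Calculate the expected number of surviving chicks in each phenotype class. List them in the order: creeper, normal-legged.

372, 186

Expected counts for N = 558 under a 2:1 ratio (total parts = 3):
  creeper: 558 × 2/3 = 372
  normal-legged: 558 × 1/3 = 186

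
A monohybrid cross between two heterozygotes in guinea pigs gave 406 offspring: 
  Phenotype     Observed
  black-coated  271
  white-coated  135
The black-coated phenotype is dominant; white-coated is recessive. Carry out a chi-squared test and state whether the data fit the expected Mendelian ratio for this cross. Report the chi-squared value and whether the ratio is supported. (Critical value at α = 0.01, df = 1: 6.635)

14.742; not consistent

For a monohybrid cross between heterozygotes with complete dominance, the expected phenotypic ratio is 3:1.
The 3:1 ratio has 4 parts, so with N = 406 the expected counts are:
  black-coated: 406 × 3/4 = 304.5
  white-coated: 406 × 1/4 = 101.5
χ² = Σ (O − E)² / E
  black-coated: (271 − 304.5)² / 304.5 = 3.6856
  white-coated: (135 − 101.5)² / 101.5 = 11.0567
χ² = 3.6856 + 11.0567 = 14.7423 ≈ 14.742
Degrees of freedom = 2 − 1 = 1; critical value at α = 0.01 is 6.635.
Since 14.742 > 6.635, we reject the null hypothesis — the data do not fit the 3:1 ratio.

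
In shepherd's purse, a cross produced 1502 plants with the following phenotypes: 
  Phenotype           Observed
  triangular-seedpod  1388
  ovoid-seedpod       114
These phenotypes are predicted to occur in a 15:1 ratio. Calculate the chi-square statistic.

Under the 15:1 hypothesis (Σ ratio = 16, N = 1502):
  triangular-seedpod: 1502 × 15/16 = 1408.125
  ovoid-seedpod: 1502 × 1/16 = 93.875
χ² = Σ (O − E)² / E
  triangular-seedpod: (1388 − 1408.125)² / 1408.125 = 0.2876
  ovoid-seedpod: (114 − 93.875)² / 93.875 = 4.3144
χ² = 0.2876 + 4.3144 = 4.602

4.602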